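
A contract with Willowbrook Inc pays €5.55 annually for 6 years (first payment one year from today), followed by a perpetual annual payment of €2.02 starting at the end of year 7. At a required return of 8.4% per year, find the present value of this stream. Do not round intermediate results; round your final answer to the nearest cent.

€40.17

PV of 6-year annuity: €5.55 × [1 − (1+0.084)^−6] / 0.084 = 25.34859
Perpetuity value at year 6: €2.02 / 0.084 = 24.04762
PV of perpetuity: 24.04762 / (1+0.084)^6 = 14.82164
Total PV = 25.34859 + 14.82164 = 40.17024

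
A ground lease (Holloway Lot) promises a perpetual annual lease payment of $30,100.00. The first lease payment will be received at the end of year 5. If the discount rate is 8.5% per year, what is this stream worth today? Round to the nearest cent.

Value at end of year 4: C / r = $30,100.00 / 0.085 = $354,117.6471
Discount to today: PV = $354,117.6471 / (1 + 0.085)^4 = $354,117.6471 / 1.385859 = $255,522.19

$255522.19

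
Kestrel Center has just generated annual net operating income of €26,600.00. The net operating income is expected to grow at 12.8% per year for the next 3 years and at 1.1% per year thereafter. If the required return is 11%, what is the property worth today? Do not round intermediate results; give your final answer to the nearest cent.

€367489.12

D_1 = 30004.80000
D_2 = 33845.41440
D_3 = 38177.62744
Terminal value at year 3: TV = D_3×(1+g_2)/(r−g_2) = 38597.58135/0.099 = 389874.55904
P_0 = D_1/(1+r)^1 + D_2/(1+r)^2 + D_3/(1+r)^3 + TV/(1+r)^3
    = 27031.35135 + 27469.69759 + 27915.15214 + 285072.91736 = 367489.11845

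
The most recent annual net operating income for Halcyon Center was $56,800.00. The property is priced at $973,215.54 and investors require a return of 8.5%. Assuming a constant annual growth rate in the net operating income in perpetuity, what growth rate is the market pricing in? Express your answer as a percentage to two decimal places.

2.52%

P = D₀(1+g)/(r−g) ⇒ P(r−g) = D₀(1+g) ⇒ g(P+D₀) = P·r − D₀
g = (P·r − D₀)/(P + D₀) = ($973,215.54×0.085 − $56,800.00) / ($973,215.54 + $56,800.00) = 0.025168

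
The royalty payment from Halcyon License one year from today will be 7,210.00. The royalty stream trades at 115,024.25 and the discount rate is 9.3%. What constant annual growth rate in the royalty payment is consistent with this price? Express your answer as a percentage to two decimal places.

3.03%

P = D₁/(r−g) ⇒ g = r − D₁/P = 0.093 − 7,210.00/115,024.25 = 0.030318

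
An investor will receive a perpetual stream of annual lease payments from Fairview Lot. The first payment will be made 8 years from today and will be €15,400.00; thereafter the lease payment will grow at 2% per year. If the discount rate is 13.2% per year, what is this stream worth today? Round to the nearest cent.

€57726.83

Value at end of year 7: C₁ / (r − g) = €15,400.00 / (0.132 − 0.02) = €137,500.0000
Discount to today: PV = €137,500.0000 / (1 + 0.132)^7 = €137,500.0000 / 2.381908 = €57,726.83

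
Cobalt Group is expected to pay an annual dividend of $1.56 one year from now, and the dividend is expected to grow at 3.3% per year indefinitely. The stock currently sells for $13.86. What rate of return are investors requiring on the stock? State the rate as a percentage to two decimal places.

14.56%

P = D₁/(r − g) ⇒ r = D₁/P + g = $1.5600/$13.86 + 0.033 = 0.112554 + 0.033 = 0.145554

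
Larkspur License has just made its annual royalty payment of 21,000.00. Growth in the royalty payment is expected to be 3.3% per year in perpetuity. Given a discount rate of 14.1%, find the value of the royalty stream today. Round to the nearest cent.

D₁ = D₀ × (1 + g) = 21,000.00 × 1.033 = 21,693.0000
Growing perpetuity: P = D₁ / (r − g) = 21,693.0000 / (0.141 − 0.033) = 200,861.11

200861.11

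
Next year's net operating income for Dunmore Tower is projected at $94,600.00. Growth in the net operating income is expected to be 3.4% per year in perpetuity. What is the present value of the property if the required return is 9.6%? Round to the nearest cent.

Growing perpetuity: P = D₁ / (r − g) = $94,600.0000 / (0.096 − 0.034) = $1,525,806.45

$1525806.45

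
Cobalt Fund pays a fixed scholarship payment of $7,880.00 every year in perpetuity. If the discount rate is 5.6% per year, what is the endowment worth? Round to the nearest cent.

$140714.29

Level perpetuity: PV = C / r = $7,880.00 / 0.056 = $140,714.29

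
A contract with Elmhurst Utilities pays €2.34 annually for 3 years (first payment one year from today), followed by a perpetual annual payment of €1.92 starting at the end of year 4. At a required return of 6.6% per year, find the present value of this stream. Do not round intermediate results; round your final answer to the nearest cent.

PV of 3-year annuity: €2.34 × [1 − (1+0.066)^−3] / 0.066 = 6.18606
Perpetuity value at year 3: €1.92 / 0.066 = 29.09091
PV of perpetuity: 29.09091 / (1+0.066)^3 = 24.01517
Total PV = 6.18606 + 24.01517 = 30.20123

€30.20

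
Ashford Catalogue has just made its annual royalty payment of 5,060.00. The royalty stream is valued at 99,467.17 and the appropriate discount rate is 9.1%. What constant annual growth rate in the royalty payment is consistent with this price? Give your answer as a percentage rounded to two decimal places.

P = D₀(1+g)/(r−g) ⇒ P(r−g) = D₀(1+g) ⇒ g(P+D₀) = P·r − D₀
g = (P·r − D₀)/(P + D₀) = (99,467.17×0.091 − 5,060.00) / (99,467.17 + 5,060.00) = 0.038186

3.82%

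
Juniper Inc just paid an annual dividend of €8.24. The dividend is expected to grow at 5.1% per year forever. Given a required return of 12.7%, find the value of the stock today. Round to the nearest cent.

€113.95

D₁ = D₀ × (1 + g) = €8.24 × 1.051 = €8.6602
Growing perpetuity: P = D₁ / (r − g) = €8.6602 / (0.127 − 0.051) = €113.95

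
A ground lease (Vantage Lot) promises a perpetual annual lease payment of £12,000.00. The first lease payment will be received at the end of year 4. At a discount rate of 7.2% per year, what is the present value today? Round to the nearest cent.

£135289.59

Value at end of year 3: C / r = £12,000.00 / 0.072 = £166,666.6667
Discount to today: PV = £166,666.6667 / (1 + 0.072)^3 = £166,666.6667 / 1.231925 = £135,289.59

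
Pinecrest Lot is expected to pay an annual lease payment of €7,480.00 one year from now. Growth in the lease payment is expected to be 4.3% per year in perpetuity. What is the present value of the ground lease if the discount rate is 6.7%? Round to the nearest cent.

Growing perpetuity: P = D₁ / (r − g) = €7,480.0000 / (0.067 − 0.043) = €311,666.67

€311666.67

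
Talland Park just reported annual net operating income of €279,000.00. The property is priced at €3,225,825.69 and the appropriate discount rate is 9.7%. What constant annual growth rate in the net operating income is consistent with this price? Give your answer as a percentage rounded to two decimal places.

P = D₀(1+g)/(r−g) ⇒ P(r−g) = D₀(1+g) ⇒ g(P+D₀) = P·r − D₀
g = (P·r − D₀)/(P + D₀) = (€3,225,825.69×0.097 − €279,000.00) / (€3,225,825.69 + €279,000.00) = 0.009674

0.97%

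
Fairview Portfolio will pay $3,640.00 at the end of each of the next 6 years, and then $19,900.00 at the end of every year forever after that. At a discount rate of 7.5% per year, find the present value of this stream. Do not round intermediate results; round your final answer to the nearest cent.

$189011.39

PV of 6-year annuity: $3,640.00 × [1 − (1+0.075)^−6] / 0.075 = 17085.60097
Perpetuity value at year 6: $19,900.00 / 0.075 = 265333.33333
PV of perpetuity: 265333.33333 / (1+0.075)^6 = 171925.78957
Total PV = 17085.60097 + 171925.78957 = 189011.39054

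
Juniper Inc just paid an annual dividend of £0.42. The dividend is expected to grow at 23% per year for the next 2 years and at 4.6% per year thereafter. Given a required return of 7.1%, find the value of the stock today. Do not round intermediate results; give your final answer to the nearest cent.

D_1 = 0.51660
D_2 = 0.63542
Terminal value at year 2: TV = D_2×(1+g_2)/(r−g_2) = 0.66465/0.025 = 26.58589
P_0 = D_1/(1+r)^1 + D_2/(1+r)^2 + TV/(1+r)^2
    = 0.48235 + 0.55396 + 23.17780 = 24.21412

£24.21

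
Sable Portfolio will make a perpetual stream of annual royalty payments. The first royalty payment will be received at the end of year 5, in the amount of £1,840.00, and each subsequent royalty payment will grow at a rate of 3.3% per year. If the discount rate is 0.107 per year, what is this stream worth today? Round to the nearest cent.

Value at end of year 4: C₁ / (r − g) = £1,840.00 / (0.107 − 0.033) = £24,864.8649
Discount to today: PV = £24,864.8649 / (1 + 0.107)^4 = £24,864.8649 / 1.501725 = £16,557.53

£16557.53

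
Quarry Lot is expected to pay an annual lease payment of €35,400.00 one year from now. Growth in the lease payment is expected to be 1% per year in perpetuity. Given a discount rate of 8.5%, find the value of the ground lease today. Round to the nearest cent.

Growing perpetuity: P = D₁ / (r − g) = €35,400.0000 / (0.085 − 0.01) = €472,000.00

€472000.00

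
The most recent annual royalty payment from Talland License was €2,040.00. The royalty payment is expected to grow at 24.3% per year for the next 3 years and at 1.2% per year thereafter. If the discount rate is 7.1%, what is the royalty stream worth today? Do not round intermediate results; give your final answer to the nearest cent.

€63006.68

D_1 = 2535.72000
D_2 = 3151.89996
D_3 = 3917.81165
Terminal value at year 3: TV = D_3×(1+g_2)/(r−g_2) = 3964.82539/0.059 = 67200.43034
P_0 = D_1/(1+r)^1 + D_2/(1+r)^2 + D_3/(1+r)^3 + TV/(1+r)^3
    = 2367.61905 + 2747.85292 + 3189.15143 + 54702.05498 = 63006.67838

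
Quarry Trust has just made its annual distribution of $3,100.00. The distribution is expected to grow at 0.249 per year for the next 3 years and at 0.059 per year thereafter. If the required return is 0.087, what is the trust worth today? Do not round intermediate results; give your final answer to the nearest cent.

D_1 = 3871.90000
D_2 = 4836.00310
D_3 = 6040.16787
Terminal value at year 3: TV = D_3×(1+g_2)/(r−g_2) = 6396.53778/0.028 = 228447.77773
P_0 = D_1/(1+r)^1 + D_2/(1+r)^2 + D_3/(1+r)^3 + TV/(1+r)^3
    = 3562.00552 + 4092.86559 + 4702.84188 + 177868.19810 = 190225.91109

$190225.91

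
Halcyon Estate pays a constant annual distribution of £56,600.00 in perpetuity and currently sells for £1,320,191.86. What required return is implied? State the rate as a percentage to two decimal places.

P = C/r ⇒ r = C/P = £56,600.00/£1,320,191.86 = 0.042873

4.29%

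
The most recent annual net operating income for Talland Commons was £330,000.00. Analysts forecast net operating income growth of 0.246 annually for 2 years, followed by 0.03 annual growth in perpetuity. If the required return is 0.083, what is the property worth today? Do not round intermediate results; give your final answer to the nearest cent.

£9305437.73

D_1 = 411180.00000
D_2 = 512330.28000
Terminal value at year 2: TV = D_2×(1+g_2)/(r−g_2) = 527700.18840/0.053 = 9956607.32830
P_0 = D_1/(1+r)^1 + D_2/(1+r)^2 + TV/(1+r)^2
    = 379667.59003 + 436810.54217 + 8488959.59319 = 9305437.72540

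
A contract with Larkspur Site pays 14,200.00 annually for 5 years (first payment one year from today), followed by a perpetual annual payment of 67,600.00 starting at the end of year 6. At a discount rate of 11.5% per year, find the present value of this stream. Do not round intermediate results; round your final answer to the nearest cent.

392922.61

PV of 5-year annuity: 14,200.00 × [1 − (1+0.115)^−5] / 0.115 = 51828.26543
Perpetuity value at year 5: 67,600.00 / 0.115 = 587826.08696
PV of perpetuity: 587826.08696 / (1+0.115)^5 = 341094.34450
Total PV = 51828.26543 + 341094.34450 = 392922.60993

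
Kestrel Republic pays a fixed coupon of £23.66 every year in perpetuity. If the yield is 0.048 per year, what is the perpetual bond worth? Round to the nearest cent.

Level perpetuity: PV = C / r = £23.66 / 0.048 = £492.92

£492.92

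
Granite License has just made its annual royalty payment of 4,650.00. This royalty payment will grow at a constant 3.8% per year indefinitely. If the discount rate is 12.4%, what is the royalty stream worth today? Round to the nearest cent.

D₁ = D₀ × (1 + g) = 4,650.00 × 1.038 = 4,826.7000
Growing perpetuity: P = D₁ / (r − g) = 4,826.7000 / (0.124 − 0.038) = 56,124.42

56124.42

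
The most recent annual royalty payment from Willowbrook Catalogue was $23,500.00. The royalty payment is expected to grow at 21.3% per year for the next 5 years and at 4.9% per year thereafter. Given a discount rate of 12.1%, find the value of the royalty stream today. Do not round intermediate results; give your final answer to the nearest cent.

$657706.55

D_1 = 28505.50000
D_2 = 34577.17150
D_3 = 41942.10903
D_4 = 50875.77825
D_5 = 61712.31902
Terminal value at year 5: TV = D_5×(1+g_2)/(r−g_2) = 64736.22265/0.072 = 899114.20351
P_0 = D_1/(1+r)^1 + D_2/(1+r)^2 + D_3/(1+r)^3 + D_4/(1+r)^4 + D_5/(1+r)^5 + TV/(1+r)^5
    = 25428.63515 + 27515.55257 + 29773.74244 + 32217.26099 + 34861.31810 + 507910.03726 = 657706.54651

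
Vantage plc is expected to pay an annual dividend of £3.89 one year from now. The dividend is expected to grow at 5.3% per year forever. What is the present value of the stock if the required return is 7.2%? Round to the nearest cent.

Growing perpetuity: P = D₁ / (r − g) = £3.8900 / (0.072 − 0.053) = £204.74

£204.74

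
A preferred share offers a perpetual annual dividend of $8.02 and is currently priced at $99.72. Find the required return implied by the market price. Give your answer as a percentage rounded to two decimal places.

P = C/r ⇒ r = C/P = $8.02/$99.72 = 0.080425

8.04%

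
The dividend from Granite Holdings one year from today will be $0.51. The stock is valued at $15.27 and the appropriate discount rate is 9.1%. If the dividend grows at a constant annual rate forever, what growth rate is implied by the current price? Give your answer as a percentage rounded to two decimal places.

P = D₁/(r−g) ⇒ g = r − D₁/P = 0.091 − $0.51/$15.27 = 0.057601

5.76%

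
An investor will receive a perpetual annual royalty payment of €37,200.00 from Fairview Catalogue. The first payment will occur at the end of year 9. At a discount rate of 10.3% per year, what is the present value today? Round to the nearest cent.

€164854.81

Value at end of year 8: C / r = €37,200.00 / 0.103 = €361,165.0485
Discount to today: PV = €361,165.0485 / (1 + 0.103)^8 = €361,165.0485 / 2.190807 = €164,854.81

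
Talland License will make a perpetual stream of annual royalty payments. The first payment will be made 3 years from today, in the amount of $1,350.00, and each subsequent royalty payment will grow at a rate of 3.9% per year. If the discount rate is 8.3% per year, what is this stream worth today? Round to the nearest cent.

$26159.18

Value at end of year 2: C₁ / (r − g) = $1,350.00 / (0.083 − 0.039) = $30,681.8182
Discount to today: PV = $30,681.8182 / (1 + 0.083)^2 = $30,681.8182 / 1.172889 = $26,159.18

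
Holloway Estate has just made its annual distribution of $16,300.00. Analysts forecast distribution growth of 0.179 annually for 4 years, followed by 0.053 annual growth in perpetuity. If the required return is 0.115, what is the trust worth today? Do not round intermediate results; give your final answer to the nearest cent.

$421191.49

D_1 = 19217.70000
D_2 = 22657.66830
D_3 = 26713.39093
D_4 = 31495.08790
Terminal value at year 4: TV = D_4×(1+g_2)/(r−g_2) = 33164.32756/0.062 = 534908.50904
P_0 = D_1/(1+r)^1 + D_2/(1+r)^2 + D_3/(1+r)^3 + D_4/(1+r)^4 + TV/(1+r)^4
    = 17235.60538 + 18224.91367 + 19271.00737 + 20377.14591 + 346082.81685 = 421191.48919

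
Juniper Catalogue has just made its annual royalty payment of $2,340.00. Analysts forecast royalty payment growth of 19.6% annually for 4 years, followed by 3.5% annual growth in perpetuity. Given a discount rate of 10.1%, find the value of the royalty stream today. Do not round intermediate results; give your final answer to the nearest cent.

D_1 = 2798.64000
D_2 = 3347.17344
D_3 = 4003.21943
D_4 = 4787.85044
Terminal value at year 4: TV = D_4×(1+g_2)/(r−g_2) = 4955.42521/0.066 = 75082.20013
P_0 = D_1/(1+r)^1 + D_2/(1+r)^2 + D_3/(1+r)^3 + D_4/(1+r)^4 + TV/(1+r)^4
    = 2541.90736 + 2761.23633 + 2999.49015 + 3258.30174 + 51096.09544 = 62657.03101

$62657.03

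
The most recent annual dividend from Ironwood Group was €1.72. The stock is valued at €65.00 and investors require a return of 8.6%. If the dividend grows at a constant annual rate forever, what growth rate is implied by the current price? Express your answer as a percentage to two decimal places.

P = D₀(1+g)/(r−g) ⇒ P(r−g) = D₀(1+g) ⇒ g(P+D₀) = P·r − D₀
g = (P·r − D₀)/(P + D₀) = (€65.00×0.086 − €1.72) / (€65.00 + €1.72) = 0.058004

5.80%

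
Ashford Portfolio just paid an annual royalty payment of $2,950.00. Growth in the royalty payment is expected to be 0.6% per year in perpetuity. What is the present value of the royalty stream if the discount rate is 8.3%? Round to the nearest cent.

D₁ = D₀ × (1 + g) = $2,950.00 × 1.006 = $2,967.7000
Growing perpetuity: P = D₁ / (r − g) = $2,967.7000 / (0.083 − 0.006) = $38,541.56

$38541.56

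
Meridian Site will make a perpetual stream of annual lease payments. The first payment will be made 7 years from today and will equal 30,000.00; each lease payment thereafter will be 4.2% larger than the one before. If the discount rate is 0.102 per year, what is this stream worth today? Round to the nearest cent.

Value at end of year 6: C₁ / (r − g) = 30,000.00 / (0.102 − 0.042) = 500,000.0000
Discount to today: PV = 500,000.0000 / (1 + 0.102)^6 = 500,000.0000 / 1.790975 = 279,177.52

279177.52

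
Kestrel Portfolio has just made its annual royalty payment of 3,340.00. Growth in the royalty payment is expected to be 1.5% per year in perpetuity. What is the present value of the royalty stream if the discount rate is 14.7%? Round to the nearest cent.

25682.58

D₁ = D₀ × (1 + g) = 3,340.00 × 1.015 = 3,390.1000
Growing perpetuity: P = D₁ / (r − g) = 3,390.1000 / (0.147 − 0.015) = 25,682.58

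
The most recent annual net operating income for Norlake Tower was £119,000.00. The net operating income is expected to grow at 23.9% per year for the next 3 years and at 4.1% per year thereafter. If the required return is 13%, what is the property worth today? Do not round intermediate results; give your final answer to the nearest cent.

£2265197.96

D_1 = 147441.00000
D_2 = 182679.39900
D_3 = 226339.77536
Terminal value at year 3: TV = D_3×(1+g_2)/(r−g_2) = 235619.70615/0.089 = 2647412.42866
P_0 = D_1/(1+r)^1 + D_2/(1+r)^2 + D_3/(1+r)^3 + TV/(1+r)^3
    = 130478.76106 + 143064.76545 + 156864.81804 + 1834789.61330 = 2265197.95785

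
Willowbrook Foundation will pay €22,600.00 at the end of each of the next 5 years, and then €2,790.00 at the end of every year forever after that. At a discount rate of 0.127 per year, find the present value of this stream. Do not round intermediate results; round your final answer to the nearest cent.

PV of 5-year annuity: €22,600.00 × [1 − (1+0.127)^−5] / 0.127 = 80074.74432
Perpetuity value at year 5: €2,790.00 / 0.127 = 21968.50394
PV of perpetuity: 21968.50394 / (1+0.127)^5 = 12083.17046
Total PV = 80074.74432 + 12083.17046 = 92157.91478

€92157.91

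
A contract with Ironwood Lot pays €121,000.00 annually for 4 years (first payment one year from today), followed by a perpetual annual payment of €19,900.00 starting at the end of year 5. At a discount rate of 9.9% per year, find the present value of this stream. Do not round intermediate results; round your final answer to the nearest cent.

€522178.46

PV of 4-year annuity: €121,000.00 × [1 − (1+0.099)^−4] / 0.099 = 384385.47195
Perpetuity value at year 4: €19,900.00 / 0.099 = 201010.10101
PV of perpetuity: 201010.10101 / (1+0.099)^4 = 137792.98620
Total PV = 384385.47195 + 137792.98620 = 522178.45815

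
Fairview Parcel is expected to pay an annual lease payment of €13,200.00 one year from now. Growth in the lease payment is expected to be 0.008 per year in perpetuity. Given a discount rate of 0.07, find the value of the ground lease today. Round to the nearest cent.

Growing perpetuity: P = D₁ / (r − g) = €13,200.0000 / (0.07 − 0.008) = €212,903.23

€212903.23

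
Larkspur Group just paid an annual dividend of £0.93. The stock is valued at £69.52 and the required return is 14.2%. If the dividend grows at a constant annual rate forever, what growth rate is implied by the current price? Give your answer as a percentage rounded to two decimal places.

P = D₀(1+g)/(r−g) ⇒ P(r−g) = D₀(1+g) ⇒ g(P+D₀) = P·r − D₀
g = (P·r − D₀)/(P + D₀) = (£69.52×0.142 − £0.93) / (£69.52 + £0.93) = 0.126925

12.69%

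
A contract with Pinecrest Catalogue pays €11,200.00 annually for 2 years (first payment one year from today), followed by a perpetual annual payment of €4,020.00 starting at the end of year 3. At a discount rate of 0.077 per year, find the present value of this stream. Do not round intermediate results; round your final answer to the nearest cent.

€65064.49

PV of 2-year annuity: €11,200.00 × [1 − (1+0.077)^−2] / 0.077 = 20055.02061
Perpetuity value at year 2: €4,020.00 / 0.077 = 52207.79221
PV of perpetuity: 52207.79221 / (1+0.077)^2 = 45009.47231
Total PV = 20055.02061 + 45009.47231 = 65064.49292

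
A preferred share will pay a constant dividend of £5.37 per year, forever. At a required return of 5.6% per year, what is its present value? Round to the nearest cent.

£95.89

Level perpetuity: PV = C / r = £5.37 / 0.056 = £95.89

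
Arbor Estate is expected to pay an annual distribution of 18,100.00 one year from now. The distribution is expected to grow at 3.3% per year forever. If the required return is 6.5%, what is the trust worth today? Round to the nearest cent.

565625.00

Growing perpetuity: P = D₁ / (r − g) = 18,100.0000 / (0.065 − 0.033) = 565,625.00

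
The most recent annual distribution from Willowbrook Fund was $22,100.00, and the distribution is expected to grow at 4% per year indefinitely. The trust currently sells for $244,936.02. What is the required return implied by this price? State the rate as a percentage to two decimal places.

D₁ = $22,100.00 × 1.04 = $22,984.0000
P = D₁/(r − g) ⇒ r = D₁/P + g = $22,984.0000/$244,936.02 + 0.04 = 0.093837 + 0.04 = 0.133837

13.38%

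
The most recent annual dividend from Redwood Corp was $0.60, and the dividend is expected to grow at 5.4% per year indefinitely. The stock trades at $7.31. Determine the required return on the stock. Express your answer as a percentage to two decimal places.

14.05%

D₁ = $0.60 × 1.054 = $0.6324
P = D₁/(r − g) ⇒ r = D₁/P + g = $0.6324/$7.31 + 0.054 = 0.086512 + 0.054 = 0.140512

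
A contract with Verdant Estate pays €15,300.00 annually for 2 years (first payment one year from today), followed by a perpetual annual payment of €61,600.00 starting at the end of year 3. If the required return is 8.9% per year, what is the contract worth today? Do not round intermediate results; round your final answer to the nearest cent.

PV of 2-year annuity: €15,300.00 × [1 − (1+0.089)^−2] / 0.089 = 26950.95204
Perpetuity value at year 2: €61,600.00 / 0.089 = 692134.83146
PV of perpetuity: 692134.83146 / (1+0.089)^2 = 583626.42323
Total PV = 26950.95204 + 583626.42323 = 610577.37527

€610577.38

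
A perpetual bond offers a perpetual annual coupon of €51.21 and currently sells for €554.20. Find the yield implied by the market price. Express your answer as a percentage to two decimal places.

P = C/r ⇒ r = C/P = €51.21/€554.20 = 0.092403

9.24%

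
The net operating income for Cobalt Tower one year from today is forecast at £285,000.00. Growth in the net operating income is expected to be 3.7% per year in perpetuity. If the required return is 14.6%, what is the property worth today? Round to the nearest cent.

Growing perpetuity: P = D₁ / (r − g) = £285,000.0000 / (0.146 − 0.037) = £2,614,678.90

£2614678.90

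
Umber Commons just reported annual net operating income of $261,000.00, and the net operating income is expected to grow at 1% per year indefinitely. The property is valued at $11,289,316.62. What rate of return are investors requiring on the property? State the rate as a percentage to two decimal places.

D₁ = $261,000.00 × 1.01 = $263,610.0000
P = D₁/(r − g) ⇒ r = D₁/P + g = $263,610.0000/$11,289,316.62 + 0.01 = 0.023350 + 0.01 = 0.033350

3.34%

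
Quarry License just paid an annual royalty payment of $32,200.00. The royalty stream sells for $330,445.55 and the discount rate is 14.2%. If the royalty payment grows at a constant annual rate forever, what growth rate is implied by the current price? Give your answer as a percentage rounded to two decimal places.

P = D₀(1+g)/(r−g) ⇒ P(r−g) = D₀(1+g) ⇒ g(P+D₀) = P·r − D₀
g = (P·r − D₀)/(P + D₀) = ($330,445.55×0.142 − $32,200.00) / ($330,445.55 + $32,200.00) = 0.040600

4.06%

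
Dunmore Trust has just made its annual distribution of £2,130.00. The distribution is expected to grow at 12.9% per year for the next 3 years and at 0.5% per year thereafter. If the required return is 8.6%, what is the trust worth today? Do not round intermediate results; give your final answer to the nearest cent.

D_1 = 2404.77000
D_2 = 2714.98533
D_3 = 3065.21844
Terminal value at year 3: TV = D_3×(1+g_2)/(r−g_2) = 3080.54453/0.081 = 38031.41395
P_0 = D_1/(1+r)^1 + D_2/(1+r)^2 + D_3/(1+r)^3 + TV/(1+r)^3
    = 2214.33702 + 2302.01334 + 2393.16120 + 29692.92603 = 36602.43759

£36602.44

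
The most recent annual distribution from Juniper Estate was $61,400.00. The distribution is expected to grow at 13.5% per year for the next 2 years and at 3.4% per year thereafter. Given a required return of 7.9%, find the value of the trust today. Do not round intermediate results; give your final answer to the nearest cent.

$1693605.60

D_1 = 69689.00000
D_2 = 79097.01500
Terminal value at year 2: TV = D_2×(1+g_2)/(r−g_2) = 81786.31351/0.045 = 1817473.63356
P_0 = D_1/(1+r)^1 + D_2/(1+r)^2 + TV/(1+r)^2
    = 64586.65431 + 67938.69568 + 1561080.25190 = 1693605.60189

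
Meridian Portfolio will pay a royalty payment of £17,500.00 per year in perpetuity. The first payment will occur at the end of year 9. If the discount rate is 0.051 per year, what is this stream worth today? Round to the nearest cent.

Value at end of year 8: C / r = £17,500.00 / 0.051 = £343,137.2549
Discount to today: PV = £343,137.2549 / (1 + 0.051)^8 = £343,137.2549 / 1.488750 = £230,486.85

£230486.85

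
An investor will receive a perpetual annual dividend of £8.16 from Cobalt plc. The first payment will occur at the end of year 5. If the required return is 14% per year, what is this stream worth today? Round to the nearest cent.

£34.51

Value at end of year 4: C / r = £8.16 / 0.14 = £58.2857
Discount to today: PV = £58.2857 / (1 + 0.14)^4 = £58.2857 / 1.688960 = £34.51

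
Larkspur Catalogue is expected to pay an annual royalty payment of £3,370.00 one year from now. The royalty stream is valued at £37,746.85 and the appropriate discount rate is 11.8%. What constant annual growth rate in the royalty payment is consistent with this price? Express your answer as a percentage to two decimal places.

P = D₁/(r−g) ⇒ g = r − D₁/P = 0.118 − £3,370.00/£37,746.85 = 0.028721

2.87%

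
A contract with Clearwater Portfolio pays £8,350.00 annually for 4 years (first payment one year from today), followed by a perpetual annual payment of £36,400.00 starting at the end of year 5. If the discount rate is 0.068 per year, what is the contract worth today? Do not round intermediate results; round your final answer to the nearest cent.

£439852.28

PV of 4-year annuity: £8,350.00 × [1 − (1+0.068)^−4] / 0.068 = 28411.38396
Perpetuity value at year 4: £36,400.00 / 0.068 = 535294.11765
PV of perpetuity: 535294.11765 / (1+0.068)^4 = 411440.89893
Total PV = 28411.38396 + 411440.89893 = 439852.28289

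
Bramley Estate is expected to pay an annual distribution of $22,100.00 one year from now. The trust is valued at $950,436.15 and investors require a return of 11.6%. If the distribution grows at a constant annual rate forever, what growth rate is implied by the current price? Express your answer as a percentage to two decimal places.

P = D₁/(r−g) ⇒ g = r − D₁/P = 0.116 − $22,100.00/$950,436.15 = 0.092748

9.27%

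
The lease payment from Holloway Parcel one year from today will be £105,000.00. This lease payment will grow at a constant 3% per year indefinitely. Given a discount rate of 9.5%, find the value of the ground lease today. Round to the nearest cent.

Growing perpetuity: P = D₁ / (r − g) = £105,000.0000 / (0.095 − 0.03) = £1,615,384.62

£1615384.62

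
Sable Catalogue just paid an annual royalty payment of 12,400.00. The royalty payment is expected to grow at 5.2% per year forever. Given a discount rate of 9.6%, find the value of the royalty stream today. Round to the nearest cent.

296472.73

D₁ = D₀ × (1 + g) = 12,400.00 × 1.052 = 13,044.8000
Growing perpetuity: P = D₁ / (r − g) = 13,044.8000 / (0.096 − 0.052) = 296,472.73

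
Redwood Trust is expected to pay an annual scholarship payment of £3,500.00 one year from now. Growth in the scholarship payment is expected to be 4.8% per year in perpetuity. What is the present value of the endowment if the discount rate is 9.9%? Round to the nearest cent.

£68627.45

Growing perpetuity: P = D₁ / (r − g) = £3,500.0000 / (0.099 − 0.048) = £68,627.45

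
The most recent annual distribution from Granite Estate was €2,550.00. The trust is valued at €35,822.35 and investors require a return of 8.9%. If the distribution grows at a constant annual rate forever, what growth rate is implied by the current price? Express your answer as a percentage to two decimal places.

1.66%

P = D₀(1+g)/(r−g) ⇒ P(r−g) = D₀(1+g) ⇒ g(P+D₀) = P·r − D₀
g = (P·r − D₀)/(P + D₀) = (€35,822.35×0.089 − €2,550.00) / (€35,822.35 + €2,550.00) = 0.016631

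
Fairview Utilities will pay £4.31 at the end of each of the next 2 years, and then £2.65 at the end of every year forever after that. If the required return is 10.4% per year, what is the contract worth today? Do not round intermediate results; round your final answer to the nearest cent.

£28.35

PV of 2-year annuity: £4.31 × [1 − (1+0.104)^−2] / 0.104 = 7.44020
Perpetuity value at year 2: £2.65 / 0.104 = 25.48077
PV of perpetuity: 25.48077 / (1+0.104)^2 = 20.90617
Total PV = 7.44020 + 20.90617 = 28.34637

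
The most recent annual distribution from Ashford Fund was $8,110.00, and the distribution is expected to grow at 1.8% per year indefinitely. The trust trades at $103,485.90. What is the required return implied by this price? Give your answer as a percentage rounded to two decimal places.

D₁ = $8,110.00 × 1.018 = $8,255.9800
P = D₁/(r − g) ⇒ r = D₁/P + g = $8,255.9800/$103,485.90 + 0.018 = 0.079779 + 0.018 = 0.097779

9.78%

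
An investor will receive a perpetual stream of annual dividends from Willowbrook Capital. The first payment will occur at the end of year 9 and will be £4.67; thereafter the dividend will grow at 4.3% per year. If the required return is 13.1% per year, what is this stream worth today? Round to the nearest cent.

£19.82

Value at end of year 8: C₁ / (r − g) = £4.67 / (0.131 − 0.043) = £53.0682
Discount to today: PV = £53.0682 / (1 + 0.131)^8 = £53.0682 / 2.677323 = £19.82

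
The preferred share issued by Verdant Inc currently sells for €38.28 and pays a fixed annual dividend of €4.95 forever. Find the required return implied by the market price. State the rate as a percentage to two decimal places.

P = C/r ⇒ r = C/P = €4.95/€38.28 = 0.129310

12.93%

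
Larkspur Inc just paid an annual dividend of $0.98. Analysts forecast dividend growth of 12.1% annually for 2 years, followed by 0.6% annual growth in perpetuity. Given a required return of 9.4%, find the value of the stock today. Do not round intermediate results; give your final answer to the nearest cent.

$13.80

D_1 = 1.09858
D_2 = 1.23151
Terminal value at year 2: TV = D_2×(1+g_2)/(r−g_2) = 1.23890/0.088 = 14.07838
P_0 = D_1/(1+r)^1 + D_2/(1+r)^2 + TV/(1+r)^2
    = 1.00419 + 1.02897 + 11.76300 = 13.79615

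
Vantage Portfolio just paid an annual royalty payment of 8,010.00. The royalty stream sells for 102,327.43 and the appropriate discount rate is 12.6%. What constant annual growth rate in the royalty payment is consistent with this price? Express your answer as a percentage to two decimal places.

4.43%

P = D₀(1+g)/(r−g) ⇒ P(r−g) = D₀(1+g) ⇒ g(P+D₀) = P·r − D₀
g = (P·r − D₀)/(P + D₀) = (102,327.43×0.126 − 8,010.00) / (102,327.43 + 8,010.00) = 0.044257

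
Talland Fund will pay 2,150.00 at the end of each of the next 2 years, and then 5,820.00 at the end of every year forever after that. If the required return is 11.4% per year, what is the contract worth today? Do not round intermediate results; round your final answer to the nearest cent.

44800.90

PV of 2-year annuity: 2,150.00 × [1 − (1+0.114)^−2] / 0.114 = 3662.46144
Perpetuity value at year 2: 5,820.00 / 0.114 = 51052.63158
PV of perpetuity: 51052.63158 / (1+0.114)^2 = 41138.43363
Total PV = 3662.46144 + 41138.43363 = 44800.89507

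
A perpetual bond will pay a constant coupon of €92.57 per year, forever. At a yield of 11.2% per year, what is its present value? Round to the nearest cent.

Level perpetuity: PV = C / r = €92.57 / 0.112 = €826.52

€826.52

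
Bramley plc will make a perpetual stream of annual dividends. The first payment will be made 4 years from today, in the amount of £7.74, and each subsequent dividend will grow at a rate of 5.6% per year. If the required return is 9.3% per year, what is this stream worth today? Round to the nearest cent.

£160.21

Value at end of year 3: C₁ / (r − g) = £7.74 / (0.093 − 0.056) = £209.1892
Discount to today: PV = £209.1892 / (1 + 0.093)^3 = £209.1892 / 1.305751 = £160.21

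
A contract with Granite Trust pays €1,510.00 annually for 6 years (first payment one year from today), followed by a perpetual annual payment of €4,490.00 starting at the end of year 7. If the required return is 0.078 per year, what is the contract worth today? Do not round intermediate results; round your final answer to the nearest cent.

€43703.94

PV of 6-year annuity: €1,510.00 × [1 − (1+0.078)^−6] / 0.078 = 7023.10449
Perpetuity value at year 6: €4,490.00 / 0.078 = 57564.10256
PV of perpetuity: 57564.10256 / (1+0.078)^6 = 36680.83161
Total PV = 7023.10449 + 36680.83161 = 43703.93609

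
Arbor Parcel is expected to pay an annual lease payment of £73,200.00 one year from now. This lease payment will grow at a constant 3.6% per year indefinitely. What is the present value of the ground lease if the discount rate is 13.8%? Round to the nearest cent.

£717647.06

Growing perpetuity: P = D₁ / (r − g) = £73,200.0000 / (0.138 − 0.036) = £717,647.06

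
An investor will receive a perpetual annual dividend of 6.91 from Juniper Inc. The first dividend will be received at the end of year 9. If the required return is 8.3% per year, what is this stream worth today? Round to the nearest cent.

43.99

Value at end of year 8: C / r = 6.91 / 0.083 = 83.2530
Discount to today: PV = 83.2530 / (1 + 0.083)^8 = 83.2530 / 1.892464 = 43.99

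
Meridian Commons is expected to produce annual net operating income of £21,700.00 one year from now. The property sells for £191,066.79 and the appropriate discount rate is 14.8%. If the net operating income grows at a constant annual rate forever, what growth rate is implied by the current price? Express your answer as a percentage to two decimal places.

P = D₁/(r−g) ⇒ g = r − D₁/P = 0.148 − £21,700.00/£191,066.79 = 0.034427

3.44%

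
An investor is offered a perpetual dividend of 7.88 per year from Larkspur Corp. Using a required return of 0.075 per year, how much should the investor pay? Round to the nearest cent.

Level perpetuity: PV = C / r = 7.88 / 0.075 = 105.07

105.07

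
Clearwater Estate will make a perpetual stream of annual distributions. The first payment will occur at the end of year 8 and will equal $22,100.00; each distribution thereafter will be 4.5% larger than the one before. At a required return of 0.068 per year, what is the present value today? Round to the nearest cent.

$606269.43

Value at end of year 7: C₁ / (r − g) = $22,100.00 / (0.068 − 0.045) = $960,869.5652
Discount to today: PV = $960,869.5652 / (1 + 0.068)^7 = $960,869.5652 / 1.584889 = $606,269.43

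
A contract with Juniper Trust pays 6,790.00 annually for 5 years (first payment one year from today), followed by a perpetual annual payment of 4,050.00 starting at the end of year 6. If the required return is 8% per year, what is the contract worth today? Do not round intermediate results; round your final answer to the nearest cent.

PV of 5-year annuity: 6,790.00 × [1 − (1+0.08)^−5] / 0.08 = 27110.50115
Perpetuity value at year 5: 4,050.00 / 0.08 = 50625.00000
PV of perpetuity: 50625.00000 / (1+0.08)^5 = 34454.52435
Total PV = 27110.50115 + 34454.52435 = 61565.02550

61565.03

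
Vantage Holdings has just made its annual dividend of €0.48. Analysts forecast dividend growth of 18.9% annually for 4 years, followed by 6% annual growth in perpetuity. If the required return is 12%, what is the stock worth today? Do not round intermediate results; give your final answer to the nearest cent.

D_1 = 0.57072
D_2 = 0.67859
D_3 = 0.80684
D_4 = 0.95933
Terminal value at year 4: TV = D_4×(1+g_2)/(r−g_2) = 1.01689/0.06 = 16.94819
P_0 = D_1/(1+r)^1 + D_2/(1+r)^2 + D_3/(1+r)^3 + D_4/(1+r)^4 + TV/(1+r)^4
    = 0.50957 + 0.54096 + 0.57429 + 0.60967 + 10.77088 = 13.00538

€13.01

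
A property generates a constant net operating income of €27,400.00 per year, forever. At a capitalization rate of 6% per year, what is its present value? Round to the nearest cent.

€456666.67

Level perpetuity: PV = C / r = €27,400.00 / 0.06 = €456,666.67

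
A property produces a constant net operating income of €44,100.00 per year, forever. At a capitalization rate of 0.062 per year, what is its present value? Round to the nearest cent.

Level perpetuity: PV = C / r = €44,100.00 / 0.062 = €711,290.32

€711290.32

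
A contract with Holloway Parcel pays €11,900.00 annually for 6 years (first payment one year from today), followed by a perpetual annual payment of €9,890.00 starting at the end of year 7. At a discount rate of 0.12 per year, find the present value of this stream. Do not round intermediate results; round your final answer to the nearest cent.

PV of 6-year annuity: €11,900.00 × [1 − (1+0.12)^−6] / 0.12 = 48925.74715
Perpetuity value at year 6: €9,890.00 / 0.12 = 82416.66667
PV of perpetuity: 82416.66667 / (1+0.12)^6 = 41754.84824
Total PV = 48925.74715 + 41754.84824 = 90680.59539

€90680.60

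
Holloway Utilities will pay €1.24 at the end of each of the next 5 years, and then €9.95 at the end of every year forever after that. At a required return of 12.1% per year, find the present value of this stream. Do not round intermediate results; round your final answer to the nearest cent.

€50.91

PV of 5-year annuity: €1.24 × [1 − (1+0.121)^−5] / 0.121 = 4.45887
Perpetuity value at year 5: €9.95 / 0.121 = 82.23140
PV of perpetuity: 82.23140 / (1+0.121)^5 = 46.45256
Total PV = 4.45887 + 46.45256 = 50.91143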